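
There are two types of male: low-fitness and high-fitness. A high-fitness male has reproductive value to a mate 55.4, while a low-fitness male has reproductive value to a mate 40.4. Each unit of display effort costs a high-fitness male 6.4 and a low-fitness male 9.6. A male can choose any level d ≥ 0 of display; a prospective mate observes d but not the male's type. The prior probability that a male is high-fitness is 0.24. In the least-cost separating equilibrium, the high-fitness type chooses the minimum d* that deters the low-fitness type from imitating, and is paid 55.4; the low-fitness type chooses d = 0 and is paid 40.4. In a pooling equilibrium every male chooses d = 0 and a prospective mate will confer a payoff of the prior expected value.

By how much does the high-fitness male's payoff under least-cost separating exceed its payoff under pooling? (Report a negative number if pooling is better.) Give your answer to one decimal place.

Least-cost separating signal: d* solves 40.4 = 55.4 − 9.6·d*, so d* = (55.4 − 40.4)/9.6 = 1.5625.
High-fitness type's separating payoff: 55.4 − 6.4 × d* = 55.4 − 6.4 × (55.4 − 40.4)/9.6 = 55.4 − 96/9.6 = 45.4.
Pooling payoff: 0.24 × 55.4 + 0.76 × 40.4 = 44.
Difference: 45.4 − 44 = 1.4.
The high-fitness type prefers to separate.

1.4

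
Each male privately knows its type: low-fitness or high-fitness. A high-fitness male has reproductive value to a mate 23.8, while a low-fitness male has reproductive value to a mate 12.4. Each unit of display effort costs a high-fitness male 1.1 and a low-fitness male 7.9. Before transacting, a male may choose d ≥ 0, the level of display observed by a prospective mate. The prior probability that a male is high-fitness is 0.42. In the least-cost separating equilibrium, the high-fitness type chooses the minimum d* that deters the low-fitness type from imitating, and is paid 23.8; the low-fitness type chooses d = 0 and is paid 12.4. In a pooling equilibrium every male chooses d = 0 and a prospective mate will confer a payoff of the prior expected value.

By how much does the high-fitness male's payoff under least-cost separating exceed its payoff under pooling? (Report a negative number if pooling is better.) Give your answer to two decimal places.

5.02

Least-cost separating signal: d* solves 12.4 = 23.8 − 7.9·d*, so d* = (23.8 − 12.4)/7.9 ≈ 1.4430.
High-fitness type's separating payoff: 23.8 − 1.1 × d* = 23.8 − 1.1 × (23.8 − 12.4)/7.9 = 23.8 − 12.54/7.9 ≈ 22.2127.
Pooling payoff: 0.42 × 23.8 + 0.58 × 12.4 = 17.188.
Difference: 22.2127 − 17.188 = 5.0247, i.e. 5.02 to two decimal places.
The high-fitness type prefers to separate.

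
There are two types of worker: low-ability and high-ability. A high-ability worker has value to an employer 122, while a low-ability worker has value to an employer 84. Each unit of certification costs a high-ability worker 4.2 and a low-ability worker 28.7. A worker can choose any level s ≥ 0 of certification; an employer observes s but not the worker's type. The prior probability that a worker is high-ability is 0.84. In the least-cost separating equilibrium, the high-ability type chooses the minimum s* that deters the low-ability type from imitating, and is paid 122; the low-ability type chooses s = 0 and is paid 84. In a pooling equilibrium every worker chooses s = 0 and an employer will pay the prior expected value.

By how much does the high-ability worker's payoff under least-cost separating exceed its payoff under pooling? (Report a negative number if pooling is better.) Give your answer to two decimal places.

Least-cost separating signal: s* solves 84 = 122 − 28.7·s*, so s* = (122 − 84)/28.7 ≈ 1.3240.
High-ability type's separating payoff: 122 − 4.2 × s* = 122 − 4.2 × (122 − 84)/28.7 = 122 − 159.6/28.7 ≈ 116.4390.
Pooling payoff: 0.84 × 122 + 0.16 × 84 = 115.92.
Difference: 116.4390 − 115.92 = 0.519, i.e. 0.52 to two decimal places.
The high-ability type prefers to separate.

0.52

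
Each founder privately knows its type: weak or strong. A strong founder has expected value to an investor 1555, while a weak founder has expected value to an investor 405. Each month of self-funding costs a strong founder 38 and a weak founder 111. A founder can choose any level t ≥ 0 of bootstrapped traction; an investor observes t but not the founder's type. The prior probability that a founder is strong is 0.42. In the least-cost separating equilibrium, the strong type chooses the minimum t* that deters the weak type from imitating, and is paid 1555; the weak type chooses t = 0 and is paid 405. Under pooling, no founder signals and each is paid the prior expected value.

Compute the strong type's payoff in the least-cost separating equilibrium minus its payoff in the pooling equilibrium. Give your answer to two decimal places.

Least-cost separating signal: t* solves 405 = 1555 − 111·t*, so t* = (1555 − 405)/111 ≈ 10.3604.
Strong type's separating payoff: 1555 − 38 × t* = 1555 − 38 × (1555 − 405)/111 = 1555 − 43700/111 ≈ 1161.3063.
Pooling payoff: 0.42 × 1555 + 0.58 × 405 = 888.
Difference: 1161.3063 − 888 = 273.3063, i.e. 273.31 to two decimal places.
The strong type prefers to separate.

273.31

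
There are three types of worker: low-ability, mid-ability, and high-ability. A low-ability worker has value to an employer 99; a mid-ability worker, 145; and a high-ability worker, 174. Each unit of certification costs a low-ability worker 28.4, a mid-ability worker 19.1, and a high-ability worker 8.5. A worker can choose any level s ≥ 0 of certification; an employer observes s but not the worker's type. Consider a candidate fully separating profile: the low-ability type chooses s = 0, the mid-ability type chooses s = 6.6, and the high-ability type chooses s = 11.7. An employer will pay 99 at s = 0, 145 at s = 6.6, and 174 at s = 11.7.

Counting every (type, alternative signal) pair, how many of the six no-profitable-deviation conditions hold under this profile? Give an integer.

Low-ability (own payoff 99): to s=6.6 gives 145 − 28.4×6.6 = -42.44 → no gain ✓; to s=11.7 gives 174 − 28.4×11.7 = -158.28 → no gain ✓.
Mid-ability (own payoff 145 − 19.1×6.6 = 18.94): to s=0 gives 99 → profitable ✗; to s=11.7 gives 174 − 19.1×11.7 = -49.47 → no gain ✓.
High-ability (own payoff 174 − 8.5×11.7 = 74.55): to s=0 gives 99 → profitable ✗; to s=6.6 gives 145 − 8.5×6.6 = 88.9 → profitable ✗.
3 of the 6 constraints hold; not an equilibrium.

3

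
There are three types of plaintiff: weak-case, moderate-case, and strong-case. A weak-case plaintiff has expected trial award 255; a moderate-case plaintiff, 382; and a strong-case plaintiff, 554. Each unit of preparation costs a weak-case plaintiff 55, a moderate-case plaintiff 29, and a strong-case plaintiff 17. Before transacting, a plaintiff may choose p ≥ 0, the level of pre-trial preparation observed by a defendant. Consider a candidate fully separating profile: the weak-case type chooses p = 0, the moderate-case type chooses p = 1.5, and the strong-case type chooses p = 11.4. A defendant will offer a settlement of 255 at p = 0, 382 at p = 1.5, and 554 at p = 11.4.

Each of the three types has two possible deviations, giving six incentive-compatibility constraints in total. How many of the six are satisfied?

5

Strong-case (own payoff 554 − 17×11.4 = 360.2): to p=0 gives 255 → no gain ✓; to p=1.5 gives 382 − 17×1.5 = 356.5 → no gain ✓.
Moderate-case (own payoff 382 − 29×1.5 = 338.5): to p=0 gives 255 → no gain ✓; to p=11.4 gives 554 − 29×11.4 = 223.4 → no gain ✓.
Weak-case (own payoff 255): to p=1.5 gives 382 − 55×1.5 = 299.5 → profitable ✗; to p=11.4 gives 554 − 55×11.4 = -73 → no gain ✓.
5 of the 6 constraints hold; not an equilibrium.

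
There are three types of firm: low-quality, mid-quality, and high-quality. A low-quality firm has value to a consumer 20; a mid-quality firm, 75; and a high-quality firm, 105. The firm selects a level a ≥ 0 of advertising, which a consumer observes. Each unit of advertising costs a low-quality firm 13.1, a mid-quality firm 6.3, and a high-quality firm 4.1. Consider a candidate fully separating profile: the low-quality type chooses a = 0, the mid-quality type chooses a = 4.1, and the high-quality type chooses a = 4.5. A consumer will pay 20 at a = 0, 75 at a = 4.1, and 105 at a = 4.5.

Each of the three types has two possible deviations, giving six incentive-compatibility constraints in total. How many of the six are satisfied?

3

Mid-quality (own payoff 75 − 6.3×4.1 = 49.17): to a=0 gives 20 → no gain ✓; to a=4.5 gives 105 − 6.3×4.5 = 76.65 → profitable ✗.
Low-quality (own payoff 20): to a=4.1 gives 75 − 13.1×4.1 = 21.29 → profitable ✗; to a=4.5 gives 105 − 13.1×4.5 = 46.05 → profitable ✗.
High-quality (own payoff 105 − 4.1×4.5 = 86.55): to a=0 gives 20 → no gain ✓; to a=4.1 gives 75 − 4.1×4.1 = 58.19 → no gain ✓.
3 of the 6 constraints hold; not an equilibrium.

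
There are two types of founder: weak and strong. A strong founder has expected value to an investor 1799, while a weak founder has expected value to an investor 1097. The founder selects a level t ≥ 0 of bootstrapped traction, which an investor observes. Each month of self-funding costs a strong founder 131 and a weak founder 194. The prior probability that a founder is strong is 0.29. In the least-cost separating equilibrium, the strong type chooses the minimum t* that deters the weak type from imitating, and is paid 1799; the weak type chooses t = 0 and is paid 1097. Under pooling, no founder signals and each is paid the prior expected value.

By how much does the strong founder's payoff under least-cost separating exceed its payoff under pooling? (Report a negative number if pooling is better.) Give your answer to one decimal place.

Least-cost separating signal: t* solves 1097 = 1799 − 194·t*, so t* = (1799 − 1097)/194 ≈ 3.6186.
Strong type's separating payoff: 1799 − 131 × t* = 1799 − 131 × (1799 − 1097)/194 = 1799 − 91962/194 ≈ 1324.969.
Pooling payoff: 0.29 × 1799 + 0.71 × 1097 = 1300.58.
Difference: 1324.969 − 1300.58 = 24.389, i.e. 24.4 to one decimal place.
The strong type prefers to separate.

24.4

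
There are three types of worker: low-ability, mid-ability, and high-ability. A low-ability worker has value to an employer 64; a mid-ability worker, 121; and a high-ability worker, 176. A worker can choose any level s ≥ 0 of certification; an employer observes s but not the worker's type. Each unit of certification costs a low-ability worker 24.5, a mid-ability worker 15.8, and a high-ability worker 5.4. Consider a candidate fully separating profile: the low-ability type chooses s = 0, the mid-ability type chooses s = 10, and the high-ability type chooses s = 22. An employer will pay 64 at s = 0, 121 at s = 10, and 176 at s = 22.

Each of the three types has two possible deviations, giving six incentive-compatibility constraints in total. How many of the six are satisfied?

High-ability (own payoff 176 − 5.4×22 = 57.2): to s=0 gives 64 → profitable ✗; to s=10 gives 121 − 5.4×10 = 67 → profitable ✗.
Mid-ability (own payoff 121 − 15.8×10 = -37): to s=0 gives 64 → profitable ✗; to s=22 gives 176 − 15.8×22 = -171.6 → no gain ✓.
Low-ability (own payoff 64): to s=10 gives 121 − 24.5×10 = -124 → no gain ✓; to s=22 gives 176 − 24.5×22 = -363 → no gain ✓.
3 of the 6 constraints hold; not an equilibrium.

3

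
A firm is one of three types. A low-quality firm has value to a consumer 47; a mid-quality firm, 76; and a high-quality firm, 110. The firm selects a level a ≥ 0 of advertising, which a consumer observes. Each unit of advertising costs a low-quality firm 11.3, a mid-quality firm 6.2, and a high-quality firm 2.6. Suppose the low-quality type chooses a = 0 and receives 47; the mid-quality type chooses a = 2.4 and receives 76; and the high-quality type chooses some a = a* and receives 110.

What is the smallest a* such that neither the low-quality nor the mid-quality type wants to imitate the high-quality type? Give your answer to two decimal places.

7.88

Low-quality type (on-path payoff 47) won't mimic when 47 ≥ 110 − 11.3·a*, i.e. a* ≥ 5.58.
Mid-quality type (on-path payoff 76 − 6.2×2.4 = 61.12) won't mimic when 61.12 ≥ 110 − 6.2·a*, i.e. a* ≥ 7.88.
Both must hold, so a* = max(5.58, 7.88) = 7.88. The mid-quality type's constraint binds.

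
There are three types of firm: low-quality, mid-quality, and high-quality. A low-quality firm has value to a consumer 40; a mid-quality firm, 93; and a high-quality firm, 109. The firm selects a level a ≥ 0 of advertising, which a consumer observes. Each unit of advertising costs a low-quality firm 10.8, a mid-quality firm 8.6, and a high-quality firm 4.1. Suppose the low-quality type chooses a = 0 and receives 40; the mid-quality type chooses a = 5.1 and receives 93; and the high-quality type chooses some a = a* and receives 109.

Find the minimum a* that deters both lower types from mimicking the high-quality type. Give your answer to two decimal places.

6.96

Low-quality type (on-path payoff 40) won't mimic when 40 ≥ 109 − 10.8·a*, i.e. a* ≥ 6.39.
Mid-quality type (on-path payoff 93 − 8.6×5.1 = 49.14) won't mimic when 49.14 ≥ 109 − 8.6·a*, i.e. a* ≥ 6.96.
Both must hold, so a* = max(6.39, 6.96) = 6.96. The mid-quality type's constraint binds.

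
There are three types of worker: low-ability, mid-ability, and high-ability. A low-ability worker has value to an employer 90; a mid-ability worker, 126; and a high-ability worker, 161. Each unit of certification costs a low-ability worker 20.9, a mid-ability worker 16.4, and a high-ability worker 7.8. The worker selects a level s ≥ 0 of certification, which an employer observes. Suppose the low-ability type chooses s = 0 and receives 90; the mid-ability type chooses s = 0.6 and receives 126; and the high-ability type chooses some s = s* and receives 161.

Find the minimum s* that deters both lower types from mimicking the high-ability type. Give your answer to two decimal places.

Low-ability type (on-path payoff 90) won't mimic when 90 ≥ 161 − 20.9·s*, i.e. s* ≥ 3.40.
Mid-ability type (on-path payoff 126 − 16.4×0.6 = 116.16) won't mimic when 116.16 ≥ 161 − 16.4·s*, i.e. s* ≥ 2.73.
Both must hold, so s* = max(3.40, 2.73) = 3.40. The low-ability type's constraint binds.

3.40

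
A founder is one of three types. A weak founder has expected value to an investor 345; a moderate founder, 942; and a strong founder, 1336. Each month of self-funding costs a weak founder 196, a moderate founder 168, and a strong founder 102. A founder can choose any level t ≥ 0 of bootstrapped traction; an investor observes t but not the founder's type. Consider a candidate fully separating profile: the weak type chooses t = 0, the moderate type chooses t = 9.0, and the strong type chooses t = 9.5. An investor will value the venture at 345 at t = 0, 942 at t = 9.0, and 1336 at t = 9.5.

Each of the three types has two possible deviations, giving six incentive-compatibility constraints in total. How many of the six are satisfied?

Moderate (own payoff 942 − 168×9.0 = -570): to t=0 gives 345 → profitable ✗; to t=9.5 gives 1336 − 168×9.5 = -260 → profitable ✗.
Strong (own payoff 1336 − 102×9.5 = 367): to t=0 gives 345 → no gain ✓; to t=9.0 gives 942 − 102×9.0 = 24 → no gain ✓.
Weak (own payoff 345): to t=9.0 gives 942 − 196×9.0 = -822 → no gain ✓; to t=9.5 gives 1336 − 196×9.5 = -526 → no gain ✓.
4 of the 6 constraints hold; not an equilibrium.

4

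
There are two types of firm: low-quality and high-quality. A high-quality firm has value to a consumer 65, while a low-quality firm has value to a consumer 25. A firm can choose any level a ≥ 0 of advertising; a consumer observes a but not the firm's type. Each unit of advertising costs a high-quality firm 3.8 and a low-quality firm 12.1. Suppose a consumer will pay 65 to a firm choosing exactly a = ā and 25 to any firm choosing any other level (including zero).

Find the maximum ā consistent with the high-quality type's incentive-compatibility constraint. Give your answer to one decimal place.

10.5

Choosing ā yields the high-quality type 65 − 3.8·ā; choosing zero yields 25.
The high-quality type is indifferent at 65 − 3.8·ā = 25, i.e. ā = (65 − 25) / 3.8 ≈ 10.5.
For any ā above 10.5 the high-quality type would rather pool at zero, so separation collapses.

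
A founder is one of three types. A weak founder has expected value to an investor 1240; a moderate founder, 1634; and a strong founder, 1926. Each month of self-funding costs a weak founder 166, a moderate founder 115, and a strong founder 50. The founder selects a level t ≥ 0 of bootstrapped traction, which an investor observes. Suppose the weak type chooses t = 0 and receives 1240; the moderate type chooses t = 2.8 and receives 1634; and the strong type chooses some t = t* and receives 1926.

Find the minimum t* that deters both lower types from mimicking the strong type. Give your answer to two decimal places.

Moderate type (on-path payoff 1634 − 115×2.8 = 1312) won't mimic when 1312 ≥ 1926 − 115·t*, i.e. t* ≥ 5.34.
Weak type (on-path payoff 1240) won't mimic when 1240 ≥ 1926 − 166·t*, i.e. t* ≥ 4.13.
Both must hold, so t* = max(4.13, 5.34) = 5.34. The moderate type's constraint binds.

5.34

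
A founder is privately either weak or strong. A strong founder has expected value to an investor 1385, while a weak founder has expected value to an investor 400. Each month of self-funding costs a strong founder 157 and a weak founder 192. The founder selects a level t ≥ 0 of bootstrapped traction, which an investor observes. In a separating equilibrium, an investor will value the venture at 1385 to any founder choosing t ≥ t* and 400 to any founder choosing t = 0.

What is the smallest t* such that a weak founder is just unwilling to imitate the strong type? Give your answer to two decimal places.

A weak founder choosing t = 0 receives 400.
Imitating at t* instead would pay 1385 at cost 192·t*, netting 1385 − 192·t*.
Indifference: 400 = 1385 − 192·t*, so t* = (1385 − 400) / 192 ≈ 5.13.
This is the weak type's binding incentive-compatibility constraint; any t ≥ 5.13 sustains separation on that side.

5.13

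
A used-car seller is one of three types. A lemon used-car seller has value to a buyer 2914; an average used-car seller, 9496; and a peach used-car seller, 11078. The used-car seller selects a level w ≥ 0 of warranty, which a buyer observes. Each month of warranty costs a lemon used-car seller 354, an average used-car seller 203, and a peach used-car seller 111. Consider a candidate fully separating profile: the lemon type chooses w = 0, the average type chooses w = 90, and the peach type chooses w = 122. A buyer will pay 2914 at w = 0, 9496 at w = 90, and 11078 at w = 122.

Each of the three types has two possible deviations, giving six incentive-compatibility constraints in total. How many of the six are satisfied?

3

Peach (own payoff 11078 − 111×122 = -2464): to w=0 gives 2914 → profitable ✗; to w=90 gives 9496 − 111×90 = -494 → profitable ✗.
Average (own payoff 9496 − 203×90 = -8774): to w=0 gives 2914 → profitable ✗; to w=122 gives 11078 − 203×122 = -13688 → no gain ✓.
Lemon (own payoff 2914): to w=90 gives 9496 − 354×90 = -22364 → no gain ✓; to w=122 gives 11078 − 354×122 = -32110 → no gain ✓.
3 of the 6 constraints hold; not an equilibrium.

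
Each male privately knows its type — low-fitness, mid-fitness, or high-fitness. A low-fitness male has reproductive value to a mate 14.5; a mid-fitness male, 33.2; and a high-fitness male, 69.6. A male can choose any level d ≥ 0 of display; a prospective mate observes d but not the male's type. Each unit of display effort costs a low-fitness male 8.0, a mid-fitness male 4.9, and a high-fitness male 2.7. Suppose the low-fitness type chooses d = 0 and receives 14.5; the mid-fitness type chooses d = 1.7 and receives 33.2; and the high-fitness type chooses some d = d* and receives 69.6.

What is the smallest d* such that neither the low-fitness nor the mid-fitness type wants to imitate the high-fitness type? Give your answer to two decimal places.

9.13

Mid-fitness type (on-path payoff 33.2 − 4.9×1.7 = 24.87) won't mimic when 24.87 ≥ 69.6 − 4.9·d*, i.e. d* ≥ 9.13.
Low-fitness type (on-path payoff 14.5) won't mimic when 14.5 ≥ 69.6 − 8.0·d*, i.e. d* ≥ 6.89.
Both must hold, so d* = max(6.89, 9.13) = 9.13. The mid-fitness type's constraint binds.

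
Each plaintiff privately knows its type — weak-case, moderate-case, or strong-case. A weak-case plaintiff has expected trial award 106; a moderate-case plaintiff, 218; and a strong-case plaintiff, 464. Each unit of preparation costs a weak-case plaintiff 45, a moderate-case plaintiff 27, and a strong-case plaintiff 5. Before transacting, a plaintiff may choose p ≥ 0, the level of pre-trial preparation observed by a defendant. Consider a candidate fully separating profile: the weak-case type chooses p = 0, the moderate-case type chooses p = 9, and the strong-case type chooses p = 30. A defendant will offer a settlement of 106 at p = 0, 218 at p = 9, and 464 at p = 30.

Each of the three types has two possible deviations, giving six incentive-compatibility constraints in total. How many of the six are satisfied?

5

Moderate-case (own payoff 218 − 27×9 = -25): to p=0 gives 106 → profitable ✗; to p=30 gives 464 − 27×30 = -346 → no gain ✓.
Weak-case (own payoff 106): to p=9 gives 218 − 45×9 = -187 → no gain ✓; to p=30 gives 464 − 45×30 = -886 → no gain ✓.
Strong-case (own payoff 464 − 5×30 = 314): to p=0 gives 106 → no gain ✓; to p=9 gives 218 − 5×9 = 173 → no gain ✓.
5 of the 6 constraints hold; not an equilibrium.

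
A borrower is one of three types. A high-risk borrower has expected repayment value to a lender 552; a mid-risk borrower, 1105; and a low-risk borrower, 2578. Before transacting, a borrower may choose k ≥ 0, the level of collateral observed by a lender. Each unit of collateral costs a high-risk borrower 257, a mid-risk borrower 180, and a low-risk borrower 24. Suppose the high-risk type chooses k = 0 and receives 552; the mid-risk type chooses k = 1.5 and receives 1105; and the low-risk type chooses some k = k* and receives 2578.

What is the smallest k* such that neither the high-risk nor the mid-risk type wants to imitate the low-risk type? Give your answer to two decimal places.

9.68

Mid-risk type (on-path payoff 1105 − 180×1.5 = 835) won't mimic when 835 ≥ 2578 − 180·k*, i.e. k* ≥ 9.68.
High-risk type (on-path payoff 552) won't mimic when 552 ≥ 2578 − 257·k*, i.e. k* ≥ 7.88.
Both must hold, so k* = max(7.88, 9.68) = 9.68. The mid-risk type's constraint binds.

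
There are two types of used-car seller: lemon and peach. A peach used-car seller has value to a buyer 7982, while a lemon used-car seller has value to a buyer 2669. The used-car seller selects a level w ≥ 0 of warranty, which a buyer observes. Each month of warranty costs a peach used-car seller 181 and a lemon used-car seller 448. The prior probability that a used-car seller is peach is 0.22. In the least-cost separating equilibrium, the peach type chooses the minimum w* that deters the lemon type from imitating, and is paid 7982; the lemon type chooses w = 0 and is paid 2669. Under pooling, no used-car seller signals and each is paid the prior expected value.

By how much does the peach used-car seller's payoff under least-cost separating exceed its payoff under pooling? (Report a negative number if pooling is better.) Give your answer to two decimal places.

Least-cost separating signal: w* solves 2669 = 7982 − 448·w*, so w* = (7982 − 2669)/448 ≈ 11.8594.
Peach type's separating payoff: 7982 − 181 × w* = 7982 − 181 × (7982 − 2669)/448 = 7982 − 961653/448 ≈ 5835.4531.
Pooling payoff: 0.22 × 7982 + 0.78 × 2669 = 3837.86.
Difference: 5835.4531 − 3837.86 = 1997.5931, i.e. 1997.59 to two decimal places.
The peach type prefers to separate.

1997.59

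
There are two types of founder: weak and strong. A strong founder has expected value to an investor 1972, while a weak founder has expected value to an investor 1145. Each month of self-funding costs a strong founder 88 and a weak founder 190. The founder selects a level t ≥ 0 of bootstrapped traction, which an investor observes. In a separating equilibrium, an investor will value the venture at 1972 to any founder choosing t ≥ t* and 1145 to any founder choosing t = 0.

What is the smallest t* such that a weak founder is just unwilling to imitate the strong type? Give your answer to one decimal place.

A weak founder choosing t = 0 receives 1145.
Imitating at t* instead would pay 1972 at cost 190·t*, netting 1972 − 190·t*.
Indifference: 1145 = 1972 − 190·t*, so t* = (1972 − 1145) / 190 ≈ 4.4.
This is the weak type's binding incentive-compatibility constraint; any t ≥ 4.4 sustains separation on that side.

4.4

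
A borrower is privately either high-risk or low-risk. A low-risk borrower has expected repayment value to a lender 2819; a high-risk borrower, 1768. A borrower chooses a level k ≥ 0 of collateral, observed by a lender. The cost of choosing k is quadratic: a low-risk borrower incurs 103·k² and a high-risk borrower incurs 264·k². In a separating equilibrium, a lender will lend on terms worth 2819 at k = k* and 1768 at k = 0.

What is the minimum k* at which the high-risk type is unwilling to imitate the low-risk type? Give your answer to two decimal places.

The high-risk type at k = 0 receives 1768; imitating at k* yields 2819 − 264·k*².
Indifference: 1768 = 2819 − 264·k*², so k*² = (2819 − 1768) / 264 ≈ 3.9811.
k* = √3.9811 ≈ 2.00.

2.00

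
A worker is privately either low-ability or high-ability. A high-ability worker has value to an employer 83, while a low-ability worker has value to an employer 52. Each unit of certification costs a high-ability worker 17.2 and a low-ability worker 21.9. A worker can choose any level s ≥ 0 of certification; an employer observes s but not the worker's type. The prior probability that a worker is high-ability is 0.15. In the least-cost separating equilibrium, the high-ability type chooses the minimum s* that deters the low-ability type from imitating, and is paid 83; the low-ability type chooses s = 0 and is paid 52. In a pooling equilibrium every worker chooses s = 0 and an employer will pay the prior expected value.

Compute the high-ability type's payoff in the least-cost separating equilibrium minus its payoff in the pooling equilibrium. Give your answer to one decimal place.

2.0

Least-cost separating signal: s* solves 52 = 83 − 21.9·s*, so s* = (83 − 52)/21.9 ≈ 1.4155.
High-ability type's separating payoff: 83 − 17.2 × s* = 83 − 17.2 × (83 − 52)/21.9 = 83 − 533.2/21.9 ≈ 58.653.
Pooling payoff: 0.15 × 83 + 0.85 × 52 = 56.65.
Difference: 58.653 − 56.65 = 2.003, i.e. 2.0 to one decimal place.
The high-ability type prefers to separate.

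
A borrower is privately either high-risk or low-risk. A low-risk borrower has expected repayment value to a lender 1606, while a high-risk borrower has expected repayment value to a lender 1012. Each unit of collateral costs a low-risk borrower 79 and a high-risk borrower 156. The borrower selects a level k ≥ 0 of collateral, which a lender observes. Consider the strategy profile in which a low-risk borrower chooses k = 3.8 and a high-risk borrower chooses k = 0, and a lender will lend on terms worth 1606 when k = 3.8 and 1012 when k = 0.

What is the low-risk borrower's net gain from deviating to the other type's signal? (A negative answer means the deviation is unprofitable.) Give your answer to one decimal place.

Playing k = 3.8 the low-risk borrower receives 1606 − 79 × 3.8 = 1305.8.
Deviating to k = 0 yields 1012 instead.
Gain from deviating: 1012 − 1305.8 = -293.8.
The gain is negative, so the low-risk type's incentive-compatibility constraint is satisfied.

-293.8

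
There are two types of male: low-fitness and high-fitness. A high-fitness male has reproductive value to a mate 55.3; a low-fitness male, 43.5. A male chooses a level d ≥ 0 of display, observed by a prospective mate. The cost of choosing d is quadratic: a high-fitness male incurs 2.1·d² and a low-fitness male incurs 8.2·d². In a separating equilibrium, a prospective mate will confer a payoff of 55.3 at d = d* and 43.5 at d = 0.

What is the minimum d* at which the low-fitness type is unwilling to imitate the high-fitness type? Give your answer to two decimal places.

1.20

The low-fitness type at d = 0 receives 43.5; imitating at d* yields 55.3 − 8.2·d*².
Indifference: 43.5 = 55.3 − 8.2·d*², so d*² = (55.3 − 43.5) / 8.2 ≈ 1.4390.
d* = √1.4390 ≈ 1.20.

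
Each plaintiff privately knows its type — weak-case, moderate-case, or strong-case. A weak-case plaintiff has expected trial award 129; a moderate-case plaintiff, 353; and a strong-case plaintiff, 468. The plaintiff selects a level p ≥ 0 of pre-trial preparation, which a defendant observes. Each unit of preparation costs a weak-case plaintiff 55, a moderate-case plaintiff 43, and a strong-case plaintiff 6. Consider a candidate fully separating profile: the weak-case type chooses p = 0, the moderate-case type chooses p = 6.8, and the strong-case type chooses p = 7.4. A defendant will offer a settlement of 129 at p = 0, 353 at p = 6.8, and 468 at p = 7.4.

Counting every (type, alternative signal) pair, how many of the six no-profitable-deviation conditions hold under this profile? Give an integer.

4

Weak-case (own payoff 129): to p=6.8 gives 353 − 55×6.8 = -21 → no gain ✓; to p=7.4 gives 468 − 55×7.4 = 61 → no gain ✓.
Strong-case (own payoff 468 − 6×7.4 = 423.6): to p=0 gives 129 → no gain ✓; to p=6.8 gives 353 − 6×6.8 = 312.2 → no gain ✓.
Moderate-case (own payoff 353 − 43×6.8 = 60.6): to p=0 gives 129 → profitable ✗; to p=7.4 gives 468 − 43×7.4 = 149.8 → profitable ✗.
4 of the 6 constraints hold; not an equilibrium.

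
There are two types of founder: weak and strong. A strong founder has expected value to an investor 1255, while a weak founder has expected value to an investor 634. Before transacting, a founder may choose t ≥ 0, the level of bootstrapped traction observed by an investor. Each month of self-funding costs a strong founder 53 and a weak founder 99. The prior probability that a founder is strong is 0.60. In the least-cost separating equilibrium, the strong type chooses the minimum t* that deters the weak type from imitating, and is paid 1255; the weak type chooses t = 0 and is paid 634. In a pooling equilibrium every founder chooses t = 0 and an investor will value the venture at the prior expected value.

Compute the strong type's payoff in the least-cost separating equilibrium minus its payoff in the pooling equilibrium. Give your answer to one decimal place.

-84.1

Least-cost separating signal: t* solves 634 = 1255 − 99·t*, so t* = (1255 − 634)/99 ≈ 6.2727.
Strong type's separating payoff: 1255 − 53 × t* = 1255 − 53 × (1255 − 634)/99 = 1255 − 32913/99 ≈ 922.545.
Pooling payoff: 0.60 × 1255 + 0.40 × 634 = 1006.6.
Difference: 922.545 − 1006.6 = -84.055, i.e. -84.1 to one decimal place.
The strong type would prefer the pooling outcome.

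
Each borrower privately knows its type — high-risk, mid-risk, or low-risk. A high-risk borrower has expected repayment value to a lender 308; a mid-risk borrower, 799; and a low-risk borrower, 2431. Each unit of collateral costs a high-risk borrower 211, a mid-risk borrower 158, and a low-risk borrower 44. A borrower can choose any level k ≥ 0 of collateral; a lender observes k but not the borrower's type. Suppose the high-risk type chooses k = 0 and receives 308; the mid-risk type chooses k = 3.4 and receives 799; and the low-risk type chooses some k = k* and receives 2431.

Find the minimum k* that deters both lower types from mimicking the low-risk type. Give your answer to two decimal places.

13.73

High-risk type (on-path payoff 308) won't mimic when 308 ≥ 2431 − 211·k*, i.e. k* ≥ 10.06.
Mid-risk type (on-path payoff 799 − 158×3.4 = 261.8) won't mimic when 261.8 ≥ 2431 − 158·k*, i.e. k* ≥ 13.73.
Both must hold, so k* = max(10.06, 13.73) = 13.73. The mid-risk type's constraint binds.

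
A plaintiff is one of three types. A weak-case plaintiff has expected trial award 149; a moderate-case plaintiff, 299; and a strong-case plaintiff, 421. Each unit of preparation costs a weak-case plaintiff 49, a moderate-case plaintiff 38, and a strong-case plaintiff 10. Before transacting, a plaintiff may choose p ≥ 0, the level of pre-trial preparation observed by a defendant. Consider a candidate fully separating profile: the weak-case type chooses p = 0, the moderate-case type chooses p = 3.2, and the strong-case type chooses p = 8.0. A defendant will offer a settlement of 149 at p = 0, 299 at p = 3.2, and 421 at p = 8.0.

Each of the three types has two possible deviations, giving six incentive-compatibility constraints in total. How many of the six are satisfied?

6

Moderate-case (own payoff 299 − 38×3.2 = 177.4): to p=0 gives 149 → no gain ✓; to p=8.0 gives 421 − 38×8.0 = 117 → no gain ✓.
Weak-case (own payoff 149): to p=3.2 gives 299 − 49×3.2 = 142.2 → no gain ✓; to p=8.0 gives 421 − 49×8.0 = 29 → no gain ✓.
Strong-case (own payoff 421 − 10×8.0 = 341): to p=0 gives 149 → no gain ✓; to p=3.2 gives 299 − 10×3.2 = 267 → no gain ✓.
6 of the 6 constraints hold; this profile is a separating equilibrium.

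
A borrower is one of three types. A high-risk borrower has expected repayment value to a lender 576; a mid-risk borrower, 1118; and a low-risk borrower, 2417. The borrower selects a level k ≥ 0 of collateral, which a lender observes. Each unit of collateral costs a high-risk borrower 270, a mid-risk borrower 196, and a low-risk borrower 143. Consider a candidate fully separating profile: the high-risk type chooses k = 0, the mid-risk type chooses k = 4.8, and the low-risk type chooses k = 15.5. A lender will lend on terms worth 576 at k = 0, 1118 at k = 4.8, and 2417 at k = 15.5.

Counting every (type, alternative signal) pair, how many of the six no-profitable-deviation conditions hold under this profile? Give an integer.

High-risk (own payoff 576): to k=4.8 gives 1118 − 270×4.8 = -178 → no gain ✓; to k=15.5 gives 2417 − 270×15.5 = -1768 → no gain ✓.
Low-risk (own payoff 2417 − 143×15.5 = 200.5): to k=0 gives 576 → profitable ✗; to k=4.8 gives 1118 − 143×4.8 = 431.6 → profitable ✗.
Mid-risk (own payoff 1118 − 196×4.8 = 177.2): to k=0 gives 576 → profitable ✗; to k=15.5 gives 2417 − 196×15.5 = -621 → no gain ✓.
3 of the 6 constraints hold; not an equilibrium.

3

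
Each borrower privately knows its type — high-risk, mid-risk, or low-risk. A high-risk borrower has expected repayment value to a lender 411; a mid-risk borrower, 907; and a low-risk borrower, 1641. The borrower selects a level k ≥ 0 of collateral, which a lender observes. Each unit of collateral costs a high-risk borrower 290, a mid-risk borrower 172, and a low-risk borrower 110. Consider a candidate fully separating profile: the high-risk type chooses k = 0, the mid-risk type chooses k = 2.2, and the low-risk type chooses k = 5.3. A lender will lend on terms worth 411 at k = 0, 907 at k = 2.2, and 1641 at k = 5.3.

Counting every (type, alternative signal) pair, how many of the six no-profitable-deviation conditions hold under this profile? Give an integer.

Low-risk (own payoff 1641 − 110×5.3 = 1058): to k=0 gives 411 → no gain ✓; to k=2.2 gives 907 − 110×2.2 = 665 → no gain ✓.
High-risk (own payoff 411): to k=2.2 gives 907 − 290×2.2 = 269 → no gain ✓; to k=5.3 gives 1641 − 290×5.3 = 104 → no gain ✓.
Mid-risk (own payoff 907 − 172×2.2 = 528.6): to k=0 gives 411 → no gain ✓; to k=5.3 gives 1641 − 172×5.3 = 729.4 → profitable ✗.
5 of the 6 constraints hold; not an equilibrium.

5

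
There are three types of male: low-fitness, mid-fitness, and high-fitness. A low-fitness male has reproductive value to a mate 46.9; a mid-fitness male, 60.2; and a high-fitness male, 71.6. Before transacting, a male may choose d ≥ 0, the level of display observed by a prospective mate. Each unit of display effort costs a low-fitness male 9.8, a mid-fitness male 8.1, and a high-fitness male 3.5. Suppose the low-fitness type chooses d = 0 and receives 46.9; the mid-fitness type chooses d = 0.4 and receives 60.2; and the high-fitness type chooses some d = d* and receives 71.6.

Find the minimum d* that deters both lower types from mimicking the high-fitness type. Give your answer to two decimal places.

2.52

Mid-fitness type (on-path payoff 60.2 − 8.1×0.4 = 56.96) won't mimic when 56.96 ≥ 71.6 − 8.1·d*, i.e. d* ≥ 1.81.
Low-fitness type (on-path payoff 46.9) won't mimic when 46.9 ≥ 71.6 − 9.8·d*, i.e. d* ≥ 2.52.
Both must hold, so d* = max(2.52, 1.81) = 2.52. The low-fitness type's constraint binds.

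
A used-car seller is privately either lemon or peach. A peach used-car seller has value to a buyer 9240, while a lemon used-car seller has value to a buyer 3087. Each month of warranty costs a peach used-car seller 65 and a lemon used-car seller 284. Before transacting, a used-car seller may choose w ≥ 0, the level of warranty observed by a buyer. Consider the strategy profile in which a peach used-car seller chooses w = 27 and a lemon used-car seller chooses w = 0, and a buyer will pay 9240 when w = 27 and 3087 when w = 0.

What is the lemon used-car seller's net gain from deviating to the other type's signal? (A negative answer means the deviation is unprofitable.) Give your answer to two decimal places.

Playing w = 0 the lemon used-car seller receives 3087.
Deviating to w = 27 brings payment 9240 at cost 284 × 27 = 7668, netting 1572.
Gain from deviating: 1572 − 3087 = -1515.00.
The gain is negative, so the lemon type's incentive-compatibility constraint is satisfied.

-1515.00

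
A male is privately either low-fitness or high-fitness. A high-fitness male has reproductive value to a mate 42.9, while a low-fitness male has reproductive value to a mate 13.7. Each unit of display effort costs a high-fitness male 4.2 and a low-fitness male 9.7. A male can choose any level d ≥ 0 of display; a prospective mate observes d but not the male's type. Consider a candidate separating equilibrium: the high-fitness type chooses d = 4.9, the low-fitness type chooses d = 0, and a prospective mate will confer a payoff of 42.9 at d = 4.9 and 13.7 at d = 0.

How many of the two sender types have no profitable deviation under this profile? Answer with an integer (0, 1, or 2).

Low-fitness type: stay at 0 → 13.7; mimic → 42.9 − 9.7 × 4.9 = -4.63. IC holds (13.7 ≥ -4.63).
High-fitness type: signal → 42.9 − 4.2 × 4.9 = 22.32; deviate to 0 → 13.7. IC holds (22.32 ≥ 13.7).
2 of 2 constraints hold, so this is a separating equilibrium.

2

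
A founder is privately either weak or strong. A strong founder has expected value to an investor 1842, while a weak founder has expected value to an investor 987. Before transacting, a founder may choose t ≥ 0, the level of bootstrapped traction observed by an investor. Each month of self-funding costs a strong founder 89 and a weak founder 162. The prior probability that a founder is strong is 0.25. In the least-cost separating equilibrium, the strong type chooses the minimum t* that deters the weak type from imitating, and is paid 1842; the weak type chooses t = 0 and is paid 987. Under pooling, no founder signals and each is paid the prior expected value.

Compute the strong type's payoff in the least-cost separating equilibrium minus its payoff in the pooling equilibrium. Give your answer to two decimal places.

171.53

Least-cost separating signal: t* solves 987 = 1842 − 162·t*, so t* = (1842 − 987)/162 ≈ 5.2778.
Strong type's separating payoff: 1842 − 89 × t* = 1842 − 89 × (1842 − 987)/162 = 1842 − 76095/162 ≈ 1372.2778.
Pooling payoff: 0.25 × 1842 + 0.75 × 987 = 1200.75.
Difference: 1372.2778 − 1200.75 = 171.5278, i.e. 171.53 to two decimal places.
The strong type prefers to separate.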